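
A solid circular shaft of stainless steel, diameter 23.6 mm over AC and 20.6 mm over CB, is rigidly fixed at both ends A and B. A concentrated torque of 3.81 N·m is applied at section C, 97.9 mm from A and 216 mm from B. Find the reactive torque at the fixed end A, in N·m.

3.02 N·m

Compatibility: T_A·a/J_AC = T_B·b/J_CB with T_A + T_B = T₀.
J_AC = 3.05×10^-8 m⁴, J_CB = 1.77×10^-8 m⁴, so T_A = T₀·(J_AC/a)/((J_AC/a)+(J_CB/b)) = 3.016 N·m, T_B = 0.7937 N·m.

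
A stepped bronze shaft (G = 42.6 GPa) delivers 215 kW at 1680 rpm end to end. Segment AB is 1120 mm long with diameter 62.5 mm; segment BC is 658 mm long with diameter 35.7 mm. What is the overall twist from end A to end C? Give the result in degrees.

8.01°

ω = 2π·1680/60 = 175.9 rad/s, so T = P/ω = 215×10³ / 175.9 = 1222 N·m.
J_AB = π(0.0625)⁴/32 = 1.50×10^-6 m⁴; J_BC = π(0.0357)⁴/32 = 1.59×10^-7 m⁴.
θ = (T/G)·Σ L_i/J_i = (1222/42.6×10⁹)·(1.12/1.50×10^-6 + 0.658/1.59×10^-7) = 0.1398 rad.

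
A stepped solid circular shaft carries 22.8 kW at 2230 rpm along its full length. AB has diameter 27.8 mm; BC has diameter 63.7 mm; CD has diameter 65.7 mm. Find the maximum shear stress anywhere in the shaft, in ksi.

ω = 2π·2230/60 = 233.5 rad/s, so T = P/ω = 22.8×10³ / 233.5 = 97.63 N·m.
Under the same torque, τ_max = 16T/(πd³) is largest where d is smallest — segment AB (d = 27.8 mm).
τ_max = 16·97.63/(π·(0.0278)³) = 2.314×10^7 Pa.

3.36 ksi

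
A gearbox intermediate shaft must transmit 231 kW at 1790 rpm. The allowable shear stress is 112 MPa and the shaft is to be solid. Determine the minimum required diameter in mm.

38.3 mm

ω = 2π·1790/60 = 187.4 rad/s, so T = P/ω = 231×10³ / 187.4 = 1232 N·m.
For a solid shaft τ_max = 16T/(πd³), so d = (16T/(π τ_allow))^(1/3) = (16·1232/(π·1.12×10^8))^(1/3) = 0.03827 m.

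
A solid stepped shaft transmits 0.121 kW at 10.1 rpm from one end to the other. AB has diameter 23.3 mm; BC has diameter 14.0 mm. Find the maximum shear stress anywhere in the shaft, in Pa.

2.12e8 Pa

ω = 2π·10.1/60 = 1.058 rad/s, so T = P/ω = 0.121×10³ / 1.058 = 114.4 N·m.
Under the same torque, τ_max = 16T/(πd³) is largest where d is smallest — segment BC (d = 14.0 mm).
τ_max = 16·114.4/(π·(0.0140)³) = 2.123×10^8 Pa.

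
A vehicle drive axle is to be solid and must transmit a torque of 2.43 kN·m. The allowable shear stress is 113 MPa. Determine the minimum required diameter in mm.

47.8 mm

For a solid shaft τ_max = 16T/(πd³), so d = (16T/(π τ_allow))^(1/3) = (16·2430/(π·1.13×10^8))^(1/3) = 0.04784 m.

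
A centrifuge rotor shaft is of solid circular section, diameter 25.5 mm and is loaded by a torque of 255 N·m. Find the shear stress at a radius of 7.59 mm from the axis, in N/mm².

J = πd⁴/32 = π(0.0255)⁴/32 = 4.151×10^-8 m⁴.
Shear stress varies linearly with radius: τ = T·r/J = 255.0 × 0.00759 / 4.151×10^-8 = 4.663×10^7 Pa.

46.6 N/mm²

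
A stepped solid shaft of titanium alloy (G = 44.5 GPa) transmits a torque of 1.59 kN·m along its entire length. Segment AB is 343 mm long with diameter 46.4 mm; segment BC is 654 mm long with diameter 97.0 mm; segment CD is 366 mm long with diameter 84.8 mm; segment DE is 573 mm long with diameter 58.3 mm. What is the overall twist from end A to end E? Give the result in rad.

0.0502 rad

J_AB = π(0.0464)⁴/32 = 4.55×10^-7 m⁴; J_BC = π(0.0970)⁴/32 = 8.69×10^-6 m⁴; J_CD = π(0.0848)⁴/32 = 5.08×10^-6 m⁴; J_DE = π(0.0583)⁴/32 = 1.13×10^-6 m⁴.
θ = (T/G)·Σ L_i/J_i = (1590/44.5×10⁹)·(0.343/4.55×10^-7 + 0.654/8.69×10^-6 + 0.366/5.08×10^-6 + 0.573/1.13×10^-6) = 0.05025 rad.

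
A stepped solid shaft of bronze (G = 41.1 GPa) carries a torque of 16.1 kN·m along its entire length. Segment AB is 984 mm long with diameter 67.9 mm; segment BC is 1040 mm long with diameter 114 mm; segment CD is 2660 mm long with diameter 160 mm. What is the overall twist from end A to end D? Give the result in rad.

0.225 rad

J_AB = π(0.0679)⁴/32 = 2.09×10^-6 m⁴; J_BC = π(0.114)⁴/32 = 1.66×10^-5 m⁴; J_CD = π(0.160)⁴/32 = 6.43×10^-5 m⁴.
θ = (T/G)·Σ L_i/J_i = (16100/41.1×10⁹)·(0.984/2.09×10^-6 + 1.04/1.66×10^-5 + 2.66/6.43×10^-5) = 0.2255 rad.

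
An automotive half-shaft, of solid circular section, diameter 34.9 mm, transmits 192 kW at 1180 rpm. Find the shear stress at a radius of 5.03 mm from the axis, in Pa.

ω = 2π·1180/60 = 123.6 rad/s, so T = P/ω = 192×10³ / 123.6 = 1554 N·m.
J = πd⁴/32 = π(0.0349)⁴/32 = 1.456×10^-7 m⁴.
Shear stress varies linearly with radius: τ = T·r/J = 1554 × 0.00503 / 1.456×10^-7 = 5.366×10^7 Pa.

5.37e7 Pa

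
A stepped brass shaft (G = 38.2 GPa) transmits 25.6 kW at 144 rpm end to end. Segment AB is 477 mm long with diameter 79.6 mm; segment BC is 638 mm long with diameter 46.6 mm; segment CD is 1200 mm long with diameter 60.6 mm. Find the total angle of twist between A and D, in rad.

ω = 2π·144/60 = 15.08 rad/s, so T = P/ω = 25.6×10³ / 15.08 = 1698 N·m.
J_AB = π(0.0796)⁴/32 = 3.94×10^-6 m⁴; J_BC = π(0.0466)⁴/32 = 4.63×10^-7 m⁴; J_CD = π(0.0606)⁴/32 = 1.32×10^-6 m⁴.
θ = (T/G)·Σ L_i/J_i = (1698/38.2×10⁹)·(0.477/3.94×10^-6 + 0.638/4.63×10^-7 + 1.20/1.32×10^-6) = 0.1069 rad.

0.107 rad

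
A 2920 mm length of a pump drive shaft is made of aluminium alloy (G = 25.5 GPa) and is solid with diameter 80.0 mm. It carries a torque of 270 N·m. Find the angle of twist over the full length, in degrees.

J = πd⁴/32 = π(0.0800)⁴/32 = 4.021×10^-6 m⁴.
θ = T·L/(G·J) = 270.0 × 2.92 / (25.5×10⁹ × 4.021×10^-6) = 7.689×10^-3 rad.

0.441°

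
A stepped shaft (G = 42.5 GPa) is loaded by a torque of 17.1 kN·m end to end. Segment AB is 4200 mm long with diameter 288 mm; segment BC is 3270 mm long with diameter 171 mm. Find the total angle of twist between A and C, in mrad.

J_AB = π(0.288)⁴/32 = 6.75×10^-4 m⁴; J_BC = π(0.171)⁴/32 = 8.39×10^-5 m⁴.
θ = (T/G)·Σ L_i/J_i = (17100/42.5×10⁹)·(4.20/6.75×10^-4 + 3.27/8.39×10^-5) = 0.01818 rad.

18.2 mrad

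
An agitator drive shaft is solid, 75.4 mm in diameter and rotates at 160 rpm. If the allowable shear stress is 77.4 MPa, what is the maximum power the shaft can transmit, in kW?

109 kW

J = πd⁴/32 = π(0.0754)⁴/32 = 3.173×10^-6 m⁴.
T_max = τ_allow·J/r = 7.74×10^7 × 3.173×10^-6 / 0.0377 = 6515 N·m.
ω = 2π·160/60 = 16.76 rad/s, so P_max = T_max·ω = 1.092×10^5 W.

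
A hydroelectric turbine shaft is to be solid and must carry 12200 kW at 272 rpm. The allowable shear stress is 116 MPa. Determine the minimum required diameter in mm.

ω = 2π·272/60 = 28.48 rad/s, so T = P/ω = 12200×10³ / 28.48 = 428300 N·m.
For a solid shaft τ_max = 16T/(πd³), so d = (16T/(π τ_allow))^(1/3) = (16·428300/(π·1.16×10^8))^(1/3) = 0.2659 m.

266 mm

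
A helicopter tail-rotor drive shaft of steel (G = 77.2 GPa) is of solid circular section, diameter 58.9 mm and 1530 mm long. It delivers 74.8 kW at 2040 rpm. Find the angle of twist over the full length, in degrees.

ω = 2π·2040/60 = 213.6 rad/s, so T = P/ω = 74.8×10³ / 213.6 = 350.1 N·m.
J = πd⁴/32 = π(0.0589)⁴/32 = 1.182×10^-6 m⁴.
θ = T·L/(G·J) = 350.1 × 1.53 / (77.2×10⁹ × 1.182×10^-6) = 5.873×10^-3 rad.

0.336°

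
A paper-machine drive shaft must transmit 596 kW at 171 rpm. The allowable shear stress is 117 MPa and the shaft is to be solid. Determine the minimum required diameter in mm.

ω = 2π·171/60 = 17.91 rad/s, so T = P/ω = 596×10³ / 17.91 = 33280 N·m.
For a solid shaft τ_max = 16T/(πd³), so d = (16T/(π τ_allow))^(1/3) = (16·33280/(π·1.17×10^8))^(1/3) = 0.1132 m.

113 mm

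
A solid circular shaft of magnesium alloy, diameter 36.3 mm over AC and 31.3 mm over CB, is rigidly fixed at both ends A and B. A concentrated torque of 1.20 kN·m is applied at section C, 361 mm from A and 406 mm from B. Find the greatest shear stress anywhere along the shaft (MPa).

85.7 MPa

Compatibility: T_A·a/J_AC = T_B·b/J_CB with T_A + T_B = T₀.
J_AC = 1.70×10^-7 m⁴, J_CB = 9.42×10^-8 m⁴, so T_A = T₀·(J_AC/a)/((J_AC/a)+(J_CB/b)) = 804.6 N·m, T_B = 395.4 N·m.
τ in each portion: τ_AC = 8.57×10^7 Pa, τ_CB = 6.57×10^7 Pa; maximum is in AC.
τ_max = T_AC·r/J = 804.6·0.0181/1.70×10^-7 = 8.567×10^7 Pa.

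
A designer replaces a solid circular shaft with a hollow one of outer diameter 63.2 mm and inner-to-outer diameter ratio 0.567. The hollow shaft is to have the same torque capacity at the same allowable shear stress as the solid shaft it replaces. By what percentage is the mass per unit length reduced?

27.0 %

Equal τ_max and T ⇒ the solid shaft needs d_s³ = d_o³(1−k⁴), so d_s = 63.2·(1−0.567⁴)^(1/3) = 60.94 mm.
Area ratio A_h/A_s = d_o²(1−k²)/d_s² = (1−k²)/(1−k⁴)^(2/3) = 0.7297.
Mass saving = 1 − 0.7297 = 27.0 %.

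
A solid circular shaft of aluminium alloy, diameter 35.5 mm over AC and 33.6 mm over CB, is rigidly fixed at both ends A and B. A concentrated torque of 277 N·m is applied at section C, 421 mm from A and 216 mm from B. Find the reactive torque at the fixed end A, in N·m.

Compatibility: T_A·a/J_AC = T_B·b/J_CB with T_A + T_B = T₀.
J_AC = 1.56×10^-7 m⁴, J_CB = 1.25×10^-7 m⁴, so T_A = T₀·(J_AC/a)/((J_AC/a)+(J_CB/b)) = 108.0 N·m, T_B = 169.0 N·m.

108 N·m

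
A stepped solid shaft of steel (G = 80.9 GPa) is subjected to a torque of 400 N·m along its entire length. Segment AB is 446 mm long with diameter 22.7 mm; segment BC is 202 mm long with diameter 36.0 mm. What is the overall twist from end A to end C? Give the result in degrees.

J_AB = π(0.0227)⁴/32 = 2.61×10^-8 m⁴; J_BC = π(0.0360)⁴/32 = 1.65×10^-7 m⁴.
θ = (T/G)·Σ L_i/J_i = (400.0/80.9×10⁹)·(0.446/2.61×10^-8 + 0.202/1.65×10^-7) = 0.09065 rad.

5.19°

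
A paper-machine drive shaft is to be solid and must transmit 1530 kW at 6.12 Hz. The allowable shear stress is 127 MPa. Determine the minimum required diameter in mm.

117 mm

ω = 2π·6.12 = 38.45 rad/s, so T = P/ω = 1530×10³ / 38.45 = 39790 N·m.
For a solid shaft τ_max = 16T/(πd³), so d = (16T/(π τ_allow))^(1/3) = (16·39790/(π·1.27×10^8))^(1/3) = 0.1169 m.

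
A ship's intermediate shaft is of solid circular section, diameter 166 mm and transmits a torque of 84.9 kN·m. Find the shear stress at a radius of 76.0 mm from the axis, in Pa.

8.66e7 Pa

J = πd⁴/32 = π(0.166)⁴/32 = 7.455×10^-5 m⁴.
Shear stress varies linearly with radius: τ = T·r/J = 84900 × 0.0760 / 7.455×10^-5 = 8.655×10^7 Pa.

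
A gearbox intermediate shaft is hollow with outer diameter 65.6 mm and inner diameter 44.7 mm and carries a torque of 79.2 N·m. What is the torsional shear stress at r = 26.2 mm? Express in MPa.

J = π(d_o⁴ − d_i⁴)/32 = π(0.0656⁴ − 0.0447⁴)/32 = 1.426×10^-6 m⁴.
Shear stress varies linearly with radius: τ = T·r/J = 79.20 × 0.0262 / 1.426×10^-6 = 1.455×10^6 Pa.

1.46 MPa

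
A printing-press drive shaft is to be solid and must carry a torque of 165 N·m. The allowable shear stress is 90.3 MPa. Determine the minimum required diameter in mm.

For a solid shaft τ_max = 16T/(πd³), so d = (16T/(π τ_allow))^(1/3) = (16·165.0/(π·9.03×10^7))^(1/3) = 0.02103 m.

21.0 mm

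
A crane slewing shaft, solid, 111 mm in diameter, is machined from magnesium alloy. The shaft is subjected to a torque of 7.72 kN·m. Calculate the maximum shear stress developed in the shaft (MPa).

28.7 MPa

J = πd⁴/32 = π(0.111)⁴/32 = 1.490×10^-5 m⁴.
τ_max = T·r/J = 7720 × 0.0555 / 1.490×10^-5 = 2.875×10^7 Pa.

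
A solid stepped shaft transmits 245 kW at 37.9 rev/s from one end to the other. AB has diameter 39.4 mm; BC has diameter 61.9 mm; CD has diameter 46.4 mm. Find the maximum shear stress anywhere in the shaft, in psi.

ω = 2π·37.9 = 238.1 rad/s, so T = P/ω = 245×10³ / 238.1 = 1029 N·m.
Under the same torque, τ_max = 16T/(πd³) is largest where d is smallest — segment AB (d = 39.4 mm).
τ_max = 16·1029/(π·(0.0394)³) = 8.567×10^7 Pa.

12400 psi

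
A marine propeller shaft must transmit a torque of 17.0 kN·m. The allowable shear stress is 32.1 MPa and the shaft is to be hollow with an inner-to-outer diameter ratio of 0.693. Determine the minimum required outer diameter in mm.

152 mm

For a hollow shaft with d_i/d_o = 0.693: τ_max = 16T/(π d_o³ (1−k⁴)), so d_o = [16T/(π τ_allow (1−k⁴))]^(1/3) = [16·17000/(π·3.21×10^7·0.7694)]^(1/3) = 0.1519 m.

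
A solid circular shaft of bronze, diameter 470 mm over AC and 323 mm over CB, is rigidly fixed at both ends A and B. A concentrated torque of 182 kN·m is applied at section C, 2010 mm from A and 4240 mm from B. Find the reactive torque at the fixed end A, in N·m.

165000 N·m

Compatibility: T_A·a/J_AC = T_B·b/J_CB with T_A + T_B = T₀.
J_AC = 4.79×10^-3 m⁴, J_CB = 1.07×10^-3 m⁴, so T_A = T₀·(J_AC/a)/((J_AC/a)+(J_CB/b)) = 164600 N·m, T_B = 17400 N·m.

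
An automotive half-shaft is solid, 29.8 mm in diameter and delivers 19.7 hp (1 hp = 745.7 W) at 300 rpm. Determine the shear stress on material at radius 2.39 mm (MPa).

ω = 2π·300/60 = 31.42 rad/s, so T = P/ω = 19.7×745.7 / 31.42 = 467.6 N·m.
J = πd⁴/32 = π(0.0298)⁴/32 = 7.742×10^-8 m⁴.
Shear stress varies linearly with radius: τ = T·r/J = 467.6 × 0.00239 / 7.742×10^-8 = 1.443×10^7 Pa.

14.4 MPa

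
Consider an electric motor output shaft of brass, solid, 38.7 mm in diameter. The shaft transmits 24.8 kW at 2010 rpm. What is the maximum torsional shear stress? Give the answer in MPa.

10.4 MPa

ω = 2π·2010/60 = 210.5 rad/s, so T = P/ω = 24.8×10³ / 210.5 = 117.8 N·m.
J = πd⁴/32 = π(0.0387)⁴/32 = 2.202×10^-7 m⁴.
τ_max = T·r/J = 117.8 × 0.0194 / 2.202×10^-7 = 1.035×10^7 Pa.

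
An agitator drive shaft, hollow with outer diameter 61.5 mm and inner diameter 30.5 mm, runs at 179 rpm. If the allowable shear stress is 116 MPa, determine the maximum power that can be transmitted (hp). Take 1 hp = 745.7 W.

J = π(d_o⁴ − d_i⁴)/32 = π(0.0615⁴ − 0.0305⁴)/32 = 1.319×10^-6 m⁴.
T_max = τ_allow·J/r = 1.16×10^8 × 1.319×10^-6 / 0.0307 = 4978 N·m.
ω = 2π·179/60 = 18.74 rad/s, so P_max = T_max·ω = 9.330×10^4 W.

125 hp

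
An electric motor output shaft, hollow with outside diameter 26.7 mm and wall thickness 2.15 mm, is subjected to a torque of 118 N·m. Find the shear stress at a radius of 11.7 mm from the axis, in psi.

7950 psi

J = π(d_o⁴ − d_i⁴)/32 = π(0.0267⁴ − 0.0224⁴)/32 = 2.518×10^-8 m⁴.
Shear stress varies linearly with radius: τ = T·r/J = 118.0 × 0.0117 / 2.518×10^-8 = 5.484×10^7 Pa.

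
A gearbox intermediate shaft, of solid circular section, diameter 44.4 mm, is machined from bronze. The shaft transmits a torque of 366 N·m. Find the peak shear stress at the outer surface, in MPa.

J = πd⁴/32 = π(0.0444)⁴/32 = 3.815×10^-7 m⁴.
τ_max = T·r/J = 366.0 × 0.0222 / 3.815×10^-7 = 2.130×10^7 Pa.

21.3 MPa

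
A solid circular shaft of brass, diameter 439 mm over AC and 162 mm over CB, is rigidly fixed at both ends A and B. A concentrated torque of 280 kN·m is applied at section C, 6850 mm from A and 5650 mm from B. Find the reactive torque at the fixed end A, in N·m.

274000 N·m

Compatibility: T_A·a/J_AC = T_B·b/J_CB with T_A + T_B = T₀.
J_AC = 3.65×10^-3 m⁴, J_CB = 6.76×10^-5 m⁴, so T_A = T₀·(J_AC/a)/((J_AC/a)+(J_CB/b)) = 273800 N·m, T_B = 6157 N·m.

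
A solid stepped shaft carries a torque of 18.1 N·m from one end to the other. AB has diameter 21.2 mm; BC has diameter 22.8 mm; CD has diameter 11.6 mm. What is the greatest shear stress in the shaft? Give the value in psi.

Under the same torque, τ_max = 16T/(πd³) is largest where d is smallest — segment CD (d = 11.6 mm).
τ_max = 16·18.10/(π·(0.0116)³) = 5.906×10^7 Pa.

8570 psi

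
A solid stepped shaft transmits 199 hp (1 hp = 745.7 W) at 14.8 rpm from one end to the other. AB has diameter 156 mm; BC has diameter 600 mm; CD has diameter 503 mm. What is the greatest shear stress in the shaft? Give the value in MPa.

128 MPa

ω = 2π·14.8/60 = 1.550 rad/s, so T = P/ω = 199×745.7 / 1.550 = 95750 N·m.
Under the same torque, τ_max = 16T/(πd³) is largest where d is smallest — segment AB (d = 156 mm).
τ_max = 16·95750/(π·(0.156)³) = 1.284×10^8 Pa.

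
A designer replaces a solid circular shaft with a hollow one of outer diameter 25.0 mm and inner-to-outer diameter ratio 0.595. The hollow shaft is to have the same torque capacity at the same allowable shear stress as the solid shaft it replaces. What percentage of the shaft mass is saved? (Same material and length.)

29.4 %

Equal τ_max and T ⇒ the solid shaft needs d_s³ = d_o³(1−k⁴), so d_s = 25.0·(1−0.595⁴)^(1/3) = 23.91 mm.
Area ratio A_h/A_s = d_o²(1−k²)/d_s² = (1−k²)/(1−k⁴)^(2/3) = 0.7063.
Mass saving = 1 − 0.7063 = 29.4 %.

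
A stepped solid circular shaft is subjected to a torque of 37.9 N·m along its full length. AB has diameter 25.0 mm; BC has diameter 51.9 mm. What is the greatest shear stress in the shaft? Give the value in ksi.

Under the same torque, τ_max = 16T/(πd³) is largest where d is smallest — segment AB (d = 25.0 mm).
τ_max = 16·37.90/(π·(0.0250)³) = 1.235×10^7 Pa.

1.79 ksi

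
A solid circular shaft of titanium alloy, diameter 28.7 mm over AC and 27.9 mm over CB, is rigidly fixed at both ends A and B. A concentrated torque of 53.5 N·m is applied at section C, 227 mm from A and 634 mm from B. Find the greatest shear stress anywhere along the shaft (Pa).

8.73e6 Pa

Compatibility: T_A·a/J_AC = T_B·b/J_CB with T_A + T_B = T₀.
J_AC = 6.66×10^-8 m⁴, J_CB = 5.95×10^-8 m⁴, so T_A = T₀·(J_AC/a)/((J_AC/a)+(J_CB/b)) = 40.54 N·m, T_B = 12.96 N·m.
τ in each portion: τ_AC = 8.73×10^6 Pa, τ_CB = 3.04×10^6 Pa; maximum is in AC.
τ_max = T_AC·r/J = 40.54·0.0143/6.66×10^-8 = 8.733×10^6 Pa.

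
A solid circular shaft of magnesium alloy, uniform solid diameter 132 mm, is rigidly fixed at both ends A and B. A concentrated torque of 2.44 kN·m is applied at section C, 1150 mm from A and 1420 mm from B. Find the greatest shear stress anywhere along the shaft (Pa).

2.99e6 Pa

With uniform GJ and both ends fixed, compatibility θ_AC = θ_CB gives T_A·a = T_B·b, together with T_A + T_B = T₀.
T_A = T₀·b/(a+b) = 2440·1420/2570 = 1348 N·m; T_B = 1092 N·m.
τ in each portion: τ_AC = 2.99×10^6 Pa, τ_CB = 2.42×10^6 Pa; maximum is in AC.
τ_max = T_AC·r/J = 1348·0.0660/2.98×10^-5 = 2.985×10^6 Pa.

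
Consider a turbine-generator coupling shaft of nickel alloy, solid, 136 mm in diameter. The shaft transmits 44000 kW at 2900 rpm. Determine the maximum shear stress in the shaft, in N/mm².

ω = 2π·2900/60 = 303.7 rad/s, so T = P/ω = 44000×10³ / 303.7 = 144900 N·m.
J = πd⁴/32 = π(0.136)⁴/32 = 3.359×10^-5 m⁴.
τ_max = T·r/J = 144900 × 0.0680 / 3.359×10^-5 = 2.933×10^8 Pa.

293 N/mm²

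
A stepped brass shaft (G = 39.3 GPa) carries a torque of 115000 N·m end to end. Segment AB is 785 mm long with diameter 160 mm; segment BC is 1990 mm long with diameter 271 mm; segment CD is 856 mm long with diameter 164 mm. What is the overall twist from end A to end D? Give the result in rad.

0.0820 rad

J_AB = π(0.160)⁴/32 = 6.43×10^-5 m⁴; J_BC = π(0.271)⁴/32 = 5.30×10^-4 m⁴; J_CD = π(0.164)⁴/32 = 7.10×10^-5 m⁴.
θ = (T/G)·Σ L_i/J_i = (115000/39.3×10⁹)·(0.785/6.43×10^-5 + 1.99/5.30×10^-4 + 0.856/7.10×10^-5) = 0.08197 rad.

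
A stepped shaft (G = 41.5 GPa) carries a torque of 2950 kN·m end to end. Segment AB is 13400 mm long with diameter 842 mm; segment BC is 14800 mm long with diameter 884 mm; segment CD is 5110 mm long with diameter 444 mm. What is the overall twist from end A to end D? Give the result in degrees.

7.57°

J_AB = π(0.842)⁴/32 = 0.0493 m⁴; J_BC = π(0.884)⁴/32 = 0.0600 m⁴; J_CD = π(0.444)⁴/32 = 3.82×10^-3 m⁴.
θ = (T/G)·Σ L_i/J_i = (2.950e6/41.5×10⁹)·(13.4/0.0493 + 14.8/0.0600 + 5.11/3.82×10^-3) = 0.1321 rad.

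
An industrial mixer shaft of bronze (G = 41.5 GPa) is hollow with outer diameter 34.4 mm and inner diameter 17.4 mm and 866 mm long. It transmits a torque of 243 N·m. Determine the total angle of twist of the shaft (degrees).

2.26°

J = π(d_o⁴ − d_i⁴)/32 = π(0.0344⁴ − 0.0174⁴)/32 = 1.285×10^-7 m⁴.
θ = T·L/(G·J) = 243.0 × 0.866 / (41.5×10⁹ × 1.285×10^-7) = 0.03947 rad.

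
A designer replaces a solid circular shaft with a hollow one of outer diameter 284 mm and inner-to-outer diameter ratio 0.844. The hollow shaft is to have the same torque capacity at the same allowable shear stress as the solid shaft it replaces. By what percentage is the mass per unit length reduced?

53.9 %

Equal τ_max and T ⇒ the solid shaft needs d_s³ = d_o³(1−k⁴), so d_s = 284·(1−0.844⁴)^(1/3) = 224.3 mm.
Area ratio A_h/A_s = d_o²(1−k²)/d_s² = (1−k²)/(1−k⁴)^(2/3) = 0.4612.
Mass saving = 1 − 0.4612 = 53.9 %.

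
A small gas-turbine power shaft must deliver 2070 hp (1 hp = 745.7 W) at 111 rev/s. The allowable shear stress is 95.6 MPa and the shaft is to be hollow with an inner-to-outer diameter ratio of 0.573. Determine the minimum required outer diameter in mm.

ω = 2π·111 = 697.4 rad/s, so T = P/ω = 2070×745.7 / 697.4 = 2213 N·m.
For a hollow shaft with d_i/d_o = 0.573: τ_max = 16T/(π d_o³ (1−k⁴)), so d_o = [16T/(π τ_allow (1−k⁴))]^(1/3) = [16·2213/(π·9.56×10^7·0.8922)]^(1/3) = 0.05094 m.

50.9 mm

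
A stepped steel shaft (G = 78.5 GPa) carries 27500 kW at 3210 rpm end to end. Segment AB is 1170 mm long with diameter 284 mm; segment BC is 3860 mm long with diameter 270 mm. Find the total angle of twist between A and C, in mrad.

9.62 mrad

ω = 2π·3210/60 = 336.2 rad/s, so T = P/ω = 27500×10³ / 336.2 = 81810 N·m.
J_AB = π(0.284)⁴/32 = 6.39×10^-4 m⁴; J_BC = π(0.270)⁴/32 = 5.22×10^-4 m⁴.
θ = (T/G)·Σ L_i/J_i = (81810/78.5×10⁹)·(1.17/6.39×10^-4 + 3.86/5.22×10^-4) = 9.619×10^-3 rad.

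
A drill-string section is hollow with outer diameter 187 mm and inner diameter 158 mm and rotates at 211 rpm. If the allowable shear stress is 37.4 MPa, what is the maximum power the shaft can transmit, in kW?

520 kW

J = π(d_o⁴ − d_i⁴)/32 = π(0.187⁴ − 0.158⁴)/32 = 5.887×10^-5 m⁴.
T_max = τ_allow·J/r = 3.74×10^7 × 5.887×10^-5 / 0.0935 = 23550 N·m.
ω = 2π·211/60 = 22.10 rad/s, so P_max = T_max·ω = 5.203×10^5 W.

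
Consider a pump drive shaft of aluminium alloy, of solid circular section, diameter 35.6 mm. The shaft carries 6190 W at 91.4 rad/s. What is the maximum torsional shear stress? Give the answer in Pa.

7.64e6 Pa

ω = 91.4 rad/s, so T = P/ω = 6190 / 91.40 = 67.72 N·m.
J = πd⁴/32 = π(0.0356)⁴/32 = 1.577×10^-7 m⁴.
τ_max = T·r/J = 67.72 × 0.0178 / 1.577×10^-7 = 7.645×10^6 Pa.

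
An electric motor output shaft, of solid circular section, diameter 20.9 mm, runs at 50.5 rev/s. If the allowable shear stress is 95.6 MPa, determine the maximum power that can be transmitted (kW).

54.4 kW

J = πd⁴/32 = π(0.0209)⁴/32 = 1.873×10^-8 m⁴.
T_max = τ_allow·J/r = 9.56×10^7 × 1.873×10^-8 / 0.0104 = 171.4 N·m.
ω = 2π·50.5 = 317.3 rad/s, so P_max = T_max·ω = 5.437×10^4 W.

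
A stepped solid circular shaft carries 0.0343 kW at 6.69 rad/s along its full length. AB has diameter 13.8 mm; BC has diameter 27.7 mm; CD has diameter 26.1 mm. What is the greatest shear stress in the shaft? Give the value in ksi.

1.44 ksi

ω = 6.69 rad/s, so T = P/ω = 0.0343×10³ / 6.690 = 5.127 N·m.
Under the same torque, τ_max = 16T/(πd³) is largest where d is smallest — segment AB (d = 13.8 mm).
τ_max = 16·5.127/(π·(0.0138)³) = 9.936×10^6 Pa.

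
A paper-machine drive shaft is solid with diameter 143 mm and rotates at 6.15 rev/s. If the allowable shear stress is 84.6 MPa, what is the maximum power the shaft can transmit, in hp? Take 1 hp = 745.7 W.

J = πd⁴/32 = π(0.143)⁴/32 = 4.105×10^-5 m⁴.
T_max = τ_allow·J/r = 8.46×10^7 × 4.105×10^-5 / 0.0715 = 48570 N·m.
ω = 2π·6.15 = 38.64 rad/s, so P_max = T_max·ω = 1.877×10^6 W.

2520 hp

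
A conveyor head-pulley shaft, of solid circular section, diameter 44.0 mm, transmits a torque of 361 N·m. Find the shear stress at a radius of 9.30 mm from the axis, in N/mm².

J = πd⁴/32 = π(0.0440)⁴/32 = 3.680×10^-7 m⁴.
Shear stress varies linearly with radius: τ = T·r/J = 361.0 × 0.00930 / 3.680×10^-7 = 9.124×10^6 Pa.

9.12 N/mm²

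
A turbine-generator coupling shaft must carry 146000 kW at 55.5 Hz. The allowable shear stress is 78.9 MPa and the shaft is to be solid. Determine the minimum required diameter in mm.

ω = 2π·55.5 = 348.7 rad/s, so T = P/ω = 146000×10³ / 348.7 = 418700 N·m.
For a solid shaft τ_max = 16T/(πd³), so d = (16T/(π τ_allow))^(1/3) = (16·418700/(π·7.89×10^7))^(1/3) = 0.3001 m.

300 mm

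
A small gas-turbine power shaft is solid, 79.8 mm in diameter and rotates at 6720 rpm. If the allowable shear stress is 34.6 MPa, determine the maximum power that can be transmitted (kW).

2430 kW

J = πd⁴/32 = π(0.0798)⁴/32 = 3.981×10^-6 m⁴.
T_max = τ_allow·J/r = 3.46×10^7 × 3.981×10^-6 / 0.0399 = 3452 N·m.
ω = 2π·6720/60 = 703.7 rad/s, so P_max = T_max·ω = 2.429×10^6 W.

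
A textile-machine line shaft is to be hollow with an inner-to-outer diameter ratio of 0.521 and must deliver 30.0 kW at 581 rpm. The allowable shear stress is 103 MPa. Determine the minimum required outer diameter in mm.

ω = 2π·581/60 = 60.84 rad/s, so T = P/ω = 30.0×10³ / 60.84 = 493.1 N·m.
For a hollow shaft with d_i/d_o = 0.521: τ_max = 16T/(π d_o³ (1−k⁴)), so d_o = [16T/(π τ_allow (1−k⁴))]^(1/3) = [16·493.1/(π·1.03×10^8·0.9263)]^(1/3) = 0.02975 m.

29.7 mm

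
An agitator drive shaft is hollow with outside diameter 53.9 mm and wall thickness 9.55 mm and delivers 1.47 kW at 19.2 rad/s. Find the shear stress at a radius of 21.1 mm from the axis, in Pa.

2.36e6 Pa

ω = 19.2 rad/s, so T = P/ω = 1.47×10³ / 19.20 = 76.56 N·m.
J = π(d_o⁴ − d_i⁴)/32 = π(0.0539⁴ − 0.0348⁴)/32 = 6.846×10^-7 m⁴.
Shear stress varies linearly with radius: τ = T·r/J = 76.56 × 0.0211 / 6.846×10^-7 = 2.360×10^6 Pa.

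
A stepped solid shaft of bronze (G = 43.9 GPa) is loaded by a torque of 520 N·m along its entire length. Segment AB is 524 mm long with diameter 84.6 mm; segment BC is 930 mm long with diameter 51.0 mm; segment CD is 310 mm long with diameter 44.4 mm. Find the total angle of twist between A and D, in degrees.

J_AB = π(0.0846)⁴/32 = 5.03×10^-6 m⁴; J_BC = π(0.0510)⁴/32 = 6.64×10^-7 m⁴; J_CD = π(0.0444)⁴/32 = 3.82×10^-7 m⁴.
θ = (T/G)·Σ L_i/J_i = (520.0/43.9×10⁹)·(0.524/5.03×10^-6 + 0.930/6.64×10^-7 + 0.310/3.82×10^-7) = 0.02744 rad.

1.57°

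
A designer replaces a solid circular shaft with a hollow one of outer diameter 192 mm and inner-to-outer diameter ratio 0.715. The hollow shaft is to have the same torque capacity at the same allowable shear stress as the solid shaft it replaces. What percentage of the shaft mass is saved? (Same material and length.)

Equal τ_max and T ⇒ the solid shaft needs d_s³ = d_o³(1−k⁴), so d_s = 192·(1−0.715⁴)^(1/3) = 173.6 mm.
Area ratio A_h/A_s = d_o²(1−k²)/d_s² = (1−k²)/(1−k⁴)^(2/3) = 0.5982.
Mass saving = 1 − 0.5982 = 40.2 %.

40.2 %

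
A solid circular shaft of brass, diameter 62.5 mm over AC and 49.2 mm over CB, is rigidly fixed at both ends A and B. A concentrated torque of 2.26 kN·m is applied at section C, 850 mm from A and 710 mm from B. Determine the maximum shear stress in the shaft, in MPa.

32.3 MPa

Compatibility: T_A·a/J_AC = T_B·b/J_CB with T_A + T_B = T₀.
J_AC = 1.50×10^-6 m⁴, J_CB = 5.75×10^-7 m⁴, so T_A = T₀·(J_AC/a)/((J_AC/a)+(J_CB/b)) = 1548 N·m, T_B = 711.8 N·m.
τ in each portion: τ_AC = 3.23×10^7 Pa, τ_CB = 3.04×10^7 Pa; maximum is in AC.
τ_max = T_AC·r/J = 1548·0.0312/1.50×10^-6 = 3.230×10^7 Pa.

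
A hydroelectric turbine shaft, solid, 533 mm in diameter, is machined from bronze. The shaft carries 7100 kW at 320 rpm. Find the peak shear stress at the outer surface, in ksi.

ω = 2π·320/60 = 33.51 rad/s, so T = P/ω = 7100×10³ / 33.51 = 211900 N·m.
J = πd⁴/32 = π(0.533)⁴/32 = 7.923×10^-3 m⁴.
τ_max = T·r/J = 211900 × 0.267 / 7.923×10^-3 = 7.126×10^6 Pa.

1.03 ksi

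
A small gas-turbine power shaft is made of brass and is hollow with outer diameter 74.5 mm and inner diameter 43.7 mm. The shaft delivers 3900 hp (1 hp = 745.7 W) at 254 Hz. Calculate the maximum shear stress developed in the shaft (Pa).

ω = 2π·254 = 1596 rad/s, so T = P/ω = 3900×745.7 / 1596 = 1822 N·m.
J = π(d_o⁴ − d_i⁴)/32 = π(0.0745⁴ − 0.0437⁴)/32 = 2.666×10^-6 m⁴.
τ_max = T·r/J = 1822 × 0.0372 / 2.666×10^-6 = 2.546×10^7 Pa.

2.55e7 Pa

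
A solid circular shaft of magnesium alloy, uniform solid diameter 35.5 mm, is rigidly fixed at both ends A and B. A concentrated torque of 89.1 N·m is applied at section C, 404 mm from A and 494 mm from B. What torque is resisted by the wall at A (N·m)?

With uniform GJ and both ends fixed, compatibility θ_AC = θ_CB gives T_A·a = T_B·b, together with T_A + T_B = T₀.
T_A = T₀·b/(a+b) = 89.10·494/898.0 = 49.01 N·m; T_B = 40.09 N·m.

49.0 N·m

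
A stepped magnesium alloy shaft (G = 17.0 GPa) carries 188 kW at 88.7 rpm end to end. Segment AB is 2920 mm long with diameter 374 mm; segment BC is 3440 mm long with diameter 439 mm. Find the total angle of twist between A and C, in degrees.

ω = 2π·88.7/60 = 9.289 rad/s, so T = P/ω = 188×10³ / 9.289 = 20240 N·m.
J_AB = π(0.374)⁴/32 = 1.92×10^-3 m⁴; J_BC = π(0.439)⁴/32 = 3.65×10^-3 m⁴.
θ = (T/G)·Σ L_i/J_i = (20240/17.0×10⁹)·(2.92/1.92×10^-3 + 3.44/3.65×10^-3) = 2.933×10^-3 rad.

0.168°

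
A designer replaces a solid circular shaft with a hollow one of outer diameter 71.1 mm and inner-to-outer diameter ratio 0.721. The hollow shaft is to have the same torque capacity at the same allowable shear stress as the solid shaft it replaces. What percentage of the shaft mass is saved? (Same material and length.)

40.8 %

Equal τ_max and T ⇒ the solid shaft needs d_s³ = d_o³(1−k⁴), so d_s = 71.1·(1−0.721⁴)^(1/3) = 64.01 mm.
Area ratio A_h/A_s = d_o²(1−k²)/d_s² = (1−k²)/(1−k⁴)^(2/3) = 0.5924.
Mass saving = 1 − 0.5924 = 40.8 %.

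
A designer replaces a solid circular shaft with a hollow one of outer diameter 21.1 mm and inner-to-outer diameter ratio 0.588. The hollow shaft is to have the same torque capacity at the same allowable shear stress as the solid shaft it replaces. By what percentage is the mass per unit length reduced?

28.8 %

Equal τ_max and T ⇒ the solid shaft needs d_s³ = d_o³(1−k⁴), so d_s = 21.1·(1−0.588⁴)^(1/3) = 20.22 mm.
Area ratio A_h/A_s = d_o²(1−k²)/d_s² = (1−k²)/(1−k⁴)^(2/3) = 0.7122.
Mass saving = 1 − 0.7122 = 28.8 %.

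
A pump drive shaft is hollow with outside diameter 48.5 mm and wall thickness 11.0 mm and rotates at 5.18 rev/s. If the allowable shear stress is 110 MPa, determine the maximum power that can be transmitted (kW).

73.0 kW

J = π(d_o⁴ − d_i⁴)/32 = π(0.0485⁴ − 0.0265⁴)/32 = 4.948×10^-7 m⁴.
T_max = τ_allow·J/r = 1.10×10^8 × 4.948×10^-7 / 0.0243 = 2244 N·m.
ω = 2π·5.18 = 32.55 rad/s, so P_max = T_max·ω = 7.305×10^4 W.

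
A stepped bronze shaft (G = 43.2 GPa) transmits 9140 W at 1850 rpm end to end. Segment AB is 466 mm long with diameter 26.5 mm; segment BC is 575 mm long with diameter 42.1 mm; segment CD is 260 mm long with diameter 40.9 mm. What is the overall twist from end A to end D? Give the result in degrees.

ω = 2π·1850/60 = 193.7 rad/s, so T = P/ω = 9140 / 193.7 = 47.18 N·m.
J_AB = π(0.0265)⁴/32 = 4.84×10^-8 m⁴; J_BC = π(0.0421)⁴/32 = 3.08×10^-7 m⁴; J_CD = π(0.0409)⁴/32 = 2.75×10^-7 m⁴.
θ = (T/G)·Σ L_i/J_i = (47.18/43.2×10⁹)·(0.466/4.84×10^-8 + 0.575/3.08×10^-7 + 0.260/2.75×10^-7) = 0.01358 rad.

0.778°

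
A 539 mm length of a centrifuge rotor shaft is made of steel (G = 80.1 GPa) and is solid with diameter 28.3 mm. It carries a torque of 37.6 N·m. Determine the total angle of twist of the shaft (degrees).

J = πd⁴/32 = π(0.0283)⁴/32 = 6.297×10^-8 m⁴.
θ = T·L/(G·J) = 37.60 × 0.539 / (80.1×10⁹ × 6.297×10^-8) = 4.018×10^-3 rad.

0.230°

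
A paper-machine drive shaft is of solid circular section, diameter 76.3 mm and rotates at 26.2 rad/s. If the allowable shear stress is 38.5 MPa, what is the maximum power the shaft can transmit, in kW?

88.0 kW

J = πd⁴/32 = π(0.0763)⁴/32 = 3.327×10^-6 m⁴.
T_max = τ_allow·J/r = 3.85×10^7 × 3.327×10^-6 / 0.0381 = 3358 N·m.
ω = 26.2 rad/s, so P_max = T_max·ω = 8.798×10^4 W.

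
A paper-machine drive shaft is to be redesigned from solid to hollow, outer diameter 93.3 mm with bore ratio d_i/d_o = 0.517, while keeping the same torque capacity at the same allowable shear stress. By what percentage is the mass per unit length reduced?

23.0 %

Equal τ_max and T ⇒ the solid shaft needs d_s³ = d_o³(1−k⁴), so d_s = 93.3·(1−0.517⁴)^(1/3) = 91.02 mm.
Area ratio A_h/A_s = d_o²(1−k²)/d_s² = (1−k²)/(1−k⁴)^(2/3) = 0.7698.
Mass saving = 1 − 0.7698 = 23.0 %.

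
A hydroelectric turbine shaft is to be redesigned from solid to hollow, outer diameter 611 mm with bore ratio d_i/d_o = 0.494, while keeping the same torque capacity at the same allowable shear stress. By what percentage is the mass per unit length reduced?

Equal τ_max and T ⇒ the solid shaft needs d_s³ = d_o³(1−k⁴), so d_s = 611·(1−0.494⁴)^(1/3) = 598.6 mm.
Area ratio A_h/A_s = d_o²(1−k²)/d_s² = (1−k²)/(1−k⁴)^(2/3) = 0.7876.
Mass saving = 1 − 0.7876 = 21.2 %.

21.2 %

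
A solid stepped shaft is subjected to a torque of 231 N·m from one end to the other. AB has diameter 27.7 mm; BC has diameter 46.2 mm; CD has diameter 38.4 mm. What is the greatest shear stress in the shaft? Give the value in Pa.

Under the same torque, τ_max = 16T/(πd³) is largest where d is smallest — segment AB (d = 27.7 mm).
τ_max = 16·231.0/(π·(0.0277)³) = 5.535×10^7 Pa.

5.54e7 Pa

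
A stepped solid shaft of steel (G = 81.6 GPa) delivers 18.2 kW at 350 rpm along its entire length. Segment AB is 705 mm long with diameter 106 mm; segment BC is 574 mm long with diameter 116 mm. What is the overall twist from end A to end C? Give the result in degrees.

0.0311°

ω = 2π·350/60 = 36.65 rad/s, so T = P/ω = 18.2×10³ / 36.65 = 496.6 N·m.
J_AB = π(0.106)⁴/32 = 1.24×10^-5 m⁴; J_BC = π(0.116)⁴/32 = 1.78×10^-5 m⁴.
θ = (T/G)·Σ L_i/J_i = (496.6/81.6×10⁹)·(0.705/1.24×10^-5 + 0.574/1.78×10^-5) = 5.426×10^-4 rad.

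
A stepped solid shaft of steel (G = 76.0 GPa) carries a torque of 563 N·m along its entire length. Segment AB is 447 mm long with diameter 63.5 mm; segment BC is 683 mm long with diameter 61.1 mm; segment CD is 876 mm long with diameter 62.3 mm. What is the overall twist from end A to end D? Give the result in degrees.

J_AB = π(0.0635)⁴/32 = 1.60×10^-6 m⁴; J_BC = π(0.0611)⁴/32 = 1.37×10^-6 m⁴; J_CD = π(0.0623)⁴/32 = 1.48×10^-6 m⁴.
θ = (T/G)·Σ L_i/J_i = (563.0/76.0×10⁹)·(0.447/1.60×10^-6 + 0.683/1.37×10^-6 + 0.876/1.48×10^-6) = 0.01016 rad.

0.582°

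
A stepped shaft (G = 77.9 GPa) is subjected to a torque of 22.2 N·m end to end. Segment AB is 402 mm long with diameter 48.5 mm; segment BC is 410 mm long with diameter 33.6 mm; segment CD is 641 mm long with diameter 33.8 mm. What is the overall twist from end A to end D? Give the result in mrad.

2.57 mrad

J_AB = π(0.0485)⁴/32 = 5.43×10^-7 m⁴; J_BC = π(0.0336)⁴/32 = 1.25×10^-7 m⁴; J_CD = π(0.0338)⁴/32 = 1.28×10^-7 m⁴.
θ = (T/G)·Σ L_i/J_i = (22.20/77.9×10⁹)·(0.402/5.43×10^-7 + 0.410/1.25×10^-7 + 0.641/1.28×10^-7) = 2.570×10^-3 rad.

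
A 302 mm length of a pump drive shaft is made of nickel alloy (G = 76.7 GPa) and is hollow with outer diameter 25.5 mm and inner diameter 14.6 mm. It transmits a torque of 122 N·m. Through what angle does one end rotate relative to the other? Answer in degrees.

J = π(d_o⁴ − d_i⁴)/32 = π(0.0255⁴ − 0.0146⁴)/32 = 3.705×10^-8 m⁴.
θ = T·L/(G·J) = 122.0 × 0.302 / (76.7×10⁹ × 3.705×10^-8) = 0.01297 rad.

0.743°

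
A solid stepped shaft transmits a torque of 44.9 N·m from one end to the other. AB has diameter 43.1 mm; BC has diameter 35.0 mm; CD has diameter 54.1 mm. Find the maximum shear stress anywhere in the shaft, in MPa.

5.33 MPa

Under the same torque, τ_max = 16T/(πd³) is largest where d is smallest — segment BC (d = 35.0 mm).
τ_max = 16·44.90/(π·(0.0350)³) = 5.334×10^6 Pa.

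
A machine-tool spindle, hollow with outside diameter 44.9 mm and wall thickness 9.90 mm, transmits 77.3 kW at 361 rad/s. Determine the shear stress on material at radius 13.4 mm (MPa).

7.97 MPa

ω = 361 rad/s, so T = P/ω = 77.3×10³ / 361.0 = 214.1 N·m.
J = π(d_o⁴ − d_i⁴)/32 = π(0.0449⁴ − 0.0251⁴)/32 = 3.600×10^-7 m⁴.
Shear stress varies linearly with radius: τ = T·r/J = 214.1 × 0.0134 / 3.600×10^-7 = 7.969×10^6 Pa.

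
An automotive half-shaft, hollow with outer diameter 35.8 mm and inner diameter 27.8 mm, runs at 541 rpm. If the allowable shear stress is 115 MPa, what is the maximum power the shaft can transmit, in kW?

37.4 kW

J = π(d_o⁴ − d_i⁴)/32 = π(0.0358⁴ − 0.0278⁴)/32 = 1.026×10^-7 m⁴.
T_max = τ_allow·J/r = 1.15×10^8 × 1.026×10^-7 / 0.0179 = 659.3 N·m.
ω = 2π·541/60 = 56.65 rad/s, so P_max = T_max·ω = 3.735×10^4 W.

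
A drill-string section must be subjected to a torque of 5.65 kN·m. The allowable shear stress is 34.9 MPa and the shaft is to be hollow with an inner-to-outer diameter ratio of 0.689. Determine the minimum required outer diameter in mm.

For a hollow shaft with d_i/d_o = 0.689: τ_max = 16T/(π d_o³ (1−k⁴)), so d_o = [16T/(π τ_allow (1−k⁴))]^(1/3) = [16·5650/(π·3.49×10^7·0.7746)]^(1/3) = 0.1021 m.

102 mm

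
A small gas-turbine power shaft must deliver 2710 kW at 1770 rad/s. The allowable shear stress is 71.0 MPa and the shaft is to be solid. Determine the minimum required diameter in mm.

ω = 1770 rad/s, so T = P/ω = 2710×10³ / 1770 = 1531 N·m.
For a solid shaft τ_max = 16T/(πd³), so d = (16T/(π τ_allow))^(1/3) = (16·1531/(π·7.10×10^7))^(1/3) = 0.04789 m.

47.9 mm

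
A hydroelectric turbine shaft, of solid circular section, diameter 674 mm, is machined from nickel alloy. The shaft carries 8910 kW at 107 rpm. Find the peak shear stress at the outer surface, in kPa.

ω = 2π·107/60 = 11.21 rad/s, so T = P/ω = 8910×10³ / 11.21 = 795200 N·m.
J = πd⁴/32 = π(0.674)⁴/32 = 0.02026 m⁴.
τ_max = T·r/J = 795200 × 0.337 / 0.02026 = 1.323×10^7 Pa.

13200 kPa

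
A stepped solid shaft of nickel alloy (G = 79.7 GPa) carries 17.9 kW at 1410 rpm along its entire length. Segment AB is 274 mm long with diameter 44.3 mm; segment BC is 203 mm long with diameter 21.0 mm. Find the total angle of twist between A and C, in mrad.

ω = 2π·1410/60 = 147.7 rad/s, so T = P/ω = 17.9×10³ / 147.7 = 121.2 N·m.
J_AB = π(0.0443)⁴/32 = 3.78×10^-7 m⁴; J_BC = π(0.0210)⁴/32 = 1.91×10^-8 m⁴.
θ = (T/G)·Σ L_i/J_i = (121.2/79.7×10⁹)·(0.274/3.78×10^-7 + 0.203/1.91×10^-8) = 0.01727 rad.

17.3 mrad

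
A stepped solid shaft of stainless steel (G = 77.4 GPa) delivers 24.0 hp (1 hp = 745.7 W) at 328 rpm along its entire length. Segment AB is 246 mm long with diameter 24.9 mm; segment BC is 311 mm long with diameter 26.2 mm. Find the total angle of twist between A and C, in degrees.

5.11°

ω = 2π·328/60 = 34.35 rad/s, so T = P/ω = 24.0×745.7 / 34.35 = 521.0 N·m.
J_AB = π(0.0249)⁴/32 = 3.77×10^-8 m⁴; J_BC = π(0.0262)⁴/32 = 4.63×10^-8 m⁴.
θ = (T/G)·Σ L_i/J_i = (521.0/77.4×10⁹)·(0.246/3.77×10^-8 + 0.311/4.63×10^-8) = 0.08914 rad.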